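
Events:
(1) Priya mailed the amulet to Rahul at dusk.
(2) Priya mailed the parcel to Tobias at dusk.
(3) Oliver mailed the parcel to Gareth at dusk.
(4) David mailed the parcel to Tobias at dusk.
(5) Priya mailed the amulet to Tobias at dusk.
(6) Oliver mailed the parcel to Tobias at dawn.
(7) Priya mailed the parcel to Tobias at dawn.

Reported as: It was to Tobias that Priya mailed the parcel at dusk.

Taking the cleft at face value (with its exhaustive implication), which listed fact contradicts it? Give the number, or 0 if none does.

Focus of the cleft: "Tobias" (the recipient). Presupposed background: Priya as agent and the parcel as thing and at dusk as setting.
The exhaustive reading says no other recipient fits that background.
No listed fact matches the background with a different recipient. Exhaustivity holds.

0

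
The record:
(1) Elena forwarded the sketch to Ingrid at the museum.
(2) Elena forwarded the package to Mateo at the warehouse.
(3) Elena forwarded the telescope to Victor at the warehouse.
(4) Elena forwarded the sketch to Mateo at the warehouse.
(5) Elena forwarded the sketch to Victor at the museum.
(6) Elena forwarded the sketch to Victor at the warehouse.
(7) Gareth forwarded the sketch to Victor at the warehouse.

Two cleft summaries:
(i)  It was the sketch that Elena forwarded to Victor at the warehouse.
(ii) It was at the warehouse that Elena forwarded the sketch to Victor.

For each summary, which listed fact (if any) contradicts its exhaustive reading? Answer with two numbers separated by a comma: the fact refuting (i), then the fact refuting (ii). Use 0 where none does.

3, 5

Summary (i) focuses "the sketch" (the thing); background same agent, recipient, setting (Elena / Victor / at the warehouse). Fact (3) matches that background with thing = the telescope — refutes (i).
Summary (ii) focuses "at the warehouse" (the setting); background same agent, thing, recipient (Elena / the sketch / Victor). Fact (5) matches that background with setting = at the museum — refutes (ii).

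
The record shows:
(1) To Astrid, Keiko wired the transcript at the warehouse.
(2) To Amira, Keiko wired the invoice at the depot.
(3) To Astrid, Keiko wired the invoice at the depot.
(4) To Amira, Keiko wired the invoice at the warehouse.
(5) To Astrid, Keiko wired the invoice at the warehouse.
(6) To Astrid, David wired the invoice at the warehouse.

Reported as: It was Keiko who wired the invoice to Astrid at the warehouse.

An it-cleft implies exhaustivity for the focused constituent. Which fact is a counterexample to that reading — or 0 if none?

Focus of the cleft: "Keiko" (the agent). Presupposed background: thing = the invoice, recipient = Astrid, setting = at the warehouse.
Exhaustivity: Keiko is the only agent satisfying that background.
But fact (6) also has thing = the invoice, recipient = Astrid, setting = at the warehouse, with agent = David — so the exhaustive reading fails.

6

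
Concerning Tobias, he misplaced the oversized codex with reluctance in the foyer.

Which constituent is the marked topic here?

Tobias

The construction explicitly marks "Tobias" as what the sentence is about — the topic.
The remainder of the clause is the comment (what is said about the topic).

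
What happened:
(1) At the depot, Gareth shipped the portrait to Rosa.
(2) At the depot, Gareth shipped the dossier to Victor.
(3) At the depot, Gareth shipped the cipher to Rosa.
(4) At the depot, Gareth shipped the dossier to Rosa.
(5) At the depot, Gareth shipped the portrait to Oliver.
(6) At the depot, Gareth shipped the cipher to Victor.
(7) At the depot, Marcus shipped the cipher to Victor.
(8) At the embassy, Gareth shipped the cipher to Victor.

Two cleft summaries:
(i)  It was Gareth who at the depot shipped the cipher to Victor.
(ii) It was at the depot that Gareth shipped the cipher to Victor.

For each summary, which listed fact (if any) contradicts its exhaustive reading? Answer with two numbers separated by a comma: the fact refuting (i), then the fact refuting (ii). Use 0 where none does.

(i): focus "Gareth". Looking for thing = the cipher, recipient = Victor, setting = at the depot with some other agent — fact (7) has Marcus there. Refuted.
(ii): focus "at the depot". Looking for agent = Gareth, thing = the cipher, recipient = Victor with some other setting — fact (8) has at the embassy there. Refuted.

7, 8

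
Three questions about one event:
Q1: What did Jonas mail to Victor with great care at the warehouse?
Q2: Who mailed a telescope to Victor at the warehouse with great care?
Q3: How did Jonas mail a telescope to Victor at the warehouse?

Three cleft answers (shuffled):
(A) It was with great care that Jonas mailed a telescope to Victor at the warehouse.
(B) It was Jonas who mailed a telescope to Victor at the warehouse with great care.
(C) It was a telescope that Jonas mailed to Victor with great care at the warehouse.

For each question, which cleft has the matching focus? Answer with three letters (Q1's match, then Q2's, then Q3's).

Q1 asks about the direct object; cleft (C) focuses "a telescope", which is the direct object — so Q1 → C.
Q2 asks about the subject (agent); cleft (B) focuses "Jonas", which is the subject (agent) — so Q2 → B.
Q3 asks about the manner; cleft (A) focuses "with great care", which is the manner — so Q3 → A.
Mapping: Q1→C, Q2→B, Q3→A.

CBA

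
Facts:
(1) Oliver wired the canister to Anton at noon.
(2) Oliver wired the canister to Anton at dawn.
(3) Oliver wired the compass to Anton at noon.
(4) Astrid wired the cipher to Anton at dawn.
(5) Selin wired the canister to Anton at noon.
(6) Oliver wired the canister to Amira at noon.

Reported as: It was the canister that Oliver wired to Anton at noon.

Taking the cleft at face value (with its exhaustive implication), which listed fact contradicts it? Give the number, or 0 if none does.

The cleft puts "the canister" in focus and presupposes the open proposition with same agent, recipient, setting (Oliver / Anton / at noon).
Exhaustivity: the canister is the only thing satisfying that background.
Fact (3) shares the background but with thing = the compass; exhaustivity is violated.

3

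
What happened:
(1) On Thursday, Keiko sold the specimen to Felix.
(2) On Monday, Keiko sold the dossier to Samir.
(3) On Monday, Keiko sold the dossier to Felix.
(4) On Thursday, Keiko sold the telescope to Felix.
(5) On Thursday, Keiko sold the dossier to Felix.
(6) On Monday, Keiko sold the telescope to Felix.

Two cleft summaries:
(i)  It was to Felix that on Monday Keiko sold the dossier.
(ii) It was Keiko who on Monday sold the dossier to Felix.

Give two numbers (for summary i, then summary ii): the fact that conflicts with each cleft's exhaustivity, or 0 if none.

2, 0

Summary (i) focuses "Felix" (the recipient); background Keiko as agent and the dossier as thing and on Monday as setting. Fact (2) matches that background with recipient = Samir — refutes (i).
Summary (ii) focuses "Keiko" (the agent); background the dossier as thing and Felix as recipient and on Monday as setting. No fact matches that background with a different agent, so 0.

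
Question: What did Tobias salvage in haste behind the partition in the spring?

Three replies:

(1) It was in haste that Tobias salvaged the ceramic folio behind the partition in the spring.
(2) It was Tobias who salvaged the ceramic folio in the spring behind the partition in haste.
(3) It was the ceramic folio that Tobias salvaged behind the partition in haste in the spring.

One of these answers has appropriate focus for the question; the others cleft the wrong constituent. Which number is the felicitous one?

The question word "what" targets the direct object.
Option (1) clefts "in haste" — the manner, not what was asked.
Option (2) clefts "Tobias" — the subject (agent), not what was asked.
Option (3) clefts "the ceramic folio" — that matches what the question asks about.
So the congruent reply is (3).

3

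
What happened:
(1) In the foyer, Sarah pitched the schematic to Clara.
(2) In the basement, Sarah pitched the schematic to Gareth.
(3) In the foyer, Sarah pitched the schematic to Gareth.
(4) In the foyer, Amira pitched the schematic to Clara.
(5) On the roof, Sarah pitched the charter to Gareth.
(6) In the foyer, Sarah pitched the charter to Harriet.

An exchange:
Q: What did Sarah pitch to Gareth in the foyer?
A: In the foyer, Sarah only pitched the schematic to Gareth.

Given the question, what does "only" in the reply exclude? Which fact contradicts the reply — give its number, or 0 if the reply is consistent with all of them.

The question "What did ...?" targets the thing, so in the reply the focus falls on "the schematic".
So "only" ranges over things; the rest (Sarah as agent and Gareth as recipient and in the foyer as setting) is presupposed.
No fact keeps Sarah as agent and Gareth as recipient and in the foyer as setting while changing the thing; every other fact differs on something backgrounded. The reply stands.
(Fact (2) would refute a reading with focus on the setting — but that is not what the question asks.)

0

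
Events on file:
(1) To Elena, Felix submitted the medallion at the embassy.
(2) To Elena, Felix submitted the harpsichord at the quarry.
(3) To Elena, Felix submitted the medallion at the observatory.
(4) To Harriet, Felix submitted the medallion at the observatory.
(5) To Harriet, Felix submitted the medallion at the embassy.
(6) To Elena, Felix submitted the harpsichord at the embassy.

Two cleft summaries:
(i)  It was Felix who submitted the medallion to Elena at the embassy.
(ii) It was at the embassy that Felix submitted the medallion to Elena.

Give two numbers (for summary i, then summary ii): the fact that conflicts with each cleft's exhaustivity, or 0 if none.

Summary (i) focuses "Felix" (the agent); background the medallion as thing and Elena as recipient and at the embassy as setting. No fact matches that background with a different agent, so 0.
Summary (ii) focuses "at the embassy" (the setting); background Felix as agent and the medallion as thing and Elena as recipient. Fact (3) matches that background with setting = at the observatory — refutes (ii).

0, 3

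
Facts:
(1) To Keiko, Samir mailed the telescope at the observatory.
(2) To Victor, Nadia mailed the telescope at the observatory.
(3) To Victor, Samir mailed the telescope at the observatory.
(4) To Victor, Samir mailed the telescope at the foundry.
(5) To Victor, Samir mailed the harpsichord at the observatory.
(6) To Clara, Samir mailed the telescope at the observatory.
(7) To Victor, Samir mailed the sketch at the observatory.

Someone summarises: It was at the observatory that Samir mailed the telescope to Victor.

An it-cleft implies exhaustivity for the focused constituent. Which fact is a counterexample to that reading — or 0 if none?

4

Focus of the cleft: "at the observatory" (the setting). Presupposed background: agent = Samir, thing = the telescope, recipient = Victor.
Exhaustivity: at the observatory is the only setting satisfying that background.
But fact (4) also has agent = Samir, thing = the telescope, recipient = Victor, with setting = at the foundry — so the exhaustive reading fails.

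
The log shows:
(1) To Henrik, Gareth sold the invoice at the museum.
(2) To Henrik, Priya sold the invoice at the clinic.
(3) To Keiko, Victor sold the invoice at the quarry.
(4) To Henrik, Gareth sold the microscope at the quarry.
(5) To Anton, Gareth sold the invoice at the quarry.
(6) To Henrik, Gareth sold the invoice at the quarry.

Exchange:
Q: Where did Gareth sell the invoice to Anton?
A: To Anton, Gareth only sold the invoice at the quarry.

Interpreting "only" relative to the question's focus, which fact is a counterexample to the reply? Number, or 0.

Answering "Where did ...?" puts focus on the setting — here, "at the quarry".
So "only" ranges over settings; the rest (Gareth as agent and the invoice as thing and Anton as recipient) is presupposed.
No listed fact shares that background with another setting. Nothing contradicts the reply.
(Fact (6) would refute a reading with focus on the recipient — but that is not what the question asks.)

0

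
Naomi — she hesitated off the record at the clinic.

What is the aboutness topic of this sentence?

The construction explicitly marks "Naomi" as what the sentence is about — the topic.
The remainder of the clause is the comment (what is said about the topic).

Naomi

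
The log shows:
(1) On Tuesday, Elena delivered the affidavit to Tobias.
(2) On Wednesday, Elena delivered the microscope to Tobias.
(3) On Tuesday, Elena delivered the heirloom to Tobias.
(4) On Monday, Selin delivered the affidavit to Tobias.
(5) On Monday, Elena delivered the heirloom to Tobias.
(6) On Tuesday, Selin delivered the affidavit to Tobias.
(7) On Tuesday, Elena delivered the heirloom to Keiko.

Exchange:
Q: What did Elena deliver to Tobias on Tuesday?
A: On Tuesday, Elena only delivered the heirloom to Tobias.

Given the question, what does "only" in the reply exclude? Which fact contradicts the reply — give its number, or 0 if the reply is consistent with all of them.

1

Answering "What did ...?" puts focus on the thing — here, "the heirloom".
"Only" then excludes alternative things while the background — Elena as agent and Tobias as recipient and on Tuesday as setting — is held fixed.
Fact (1) shares the background with a different thing (the affidavit) — counterexample.
(Fact (7) would refute a reading with focus on the recipient — but that is not what the question asks.)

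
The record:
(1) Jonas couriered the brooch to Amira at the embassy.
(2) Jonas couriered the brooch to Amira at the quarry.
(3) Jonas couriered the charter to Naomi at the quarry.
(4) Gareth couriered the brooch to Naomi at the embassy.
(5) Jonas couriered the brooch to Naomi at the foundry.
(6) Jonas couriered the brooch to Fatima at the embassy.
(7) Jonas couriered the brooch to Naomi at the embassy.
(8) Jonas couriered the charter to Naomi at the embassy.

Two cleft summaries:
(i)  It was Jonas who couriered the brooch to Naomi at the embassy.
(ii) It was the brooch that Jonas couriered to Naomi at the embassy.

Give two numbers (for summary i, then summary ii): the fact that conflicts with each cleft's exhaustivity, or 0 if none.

4, 8

(i): focus "Jonas". Looking for the brooch as thing and Naomi as recipient and at the embassy as setting with some other agent — fact (4) has Gareth there. Refuted.
(ii): focus "the brooch". Looking for Jonas as agent and Naomi as recipient and at the embassy as setting with some other thing — fact (8) has the charter there. Refuted.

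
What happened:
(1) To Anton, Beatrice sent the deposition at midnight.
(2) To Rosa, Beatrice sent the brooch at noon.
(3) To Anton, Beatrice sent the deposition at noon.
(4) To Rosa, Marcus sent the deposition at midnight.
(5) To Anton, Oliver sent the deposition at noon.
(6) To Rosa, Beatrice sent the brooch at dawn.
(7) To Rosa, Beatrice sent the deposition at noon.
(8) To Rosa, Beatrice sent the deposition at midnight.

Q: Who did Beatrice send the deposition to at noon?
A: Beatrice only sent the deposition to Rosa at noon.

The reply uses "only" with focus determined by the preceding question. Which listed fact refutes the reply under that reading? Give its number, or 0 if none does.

Answering "Who did ... to ...?" puts focus on the recipient — here, "Rosa".
So "only" ranges over recipients; the rest (same agent, thing, setting (Beatrice / the deposition / at noon)) is presupposed.
Fact (3) shares the background with a different recipient (Anton) — counterexample.
(Fact (2) would refute a reading with focus on the thing — but that is not what the question asks.)

3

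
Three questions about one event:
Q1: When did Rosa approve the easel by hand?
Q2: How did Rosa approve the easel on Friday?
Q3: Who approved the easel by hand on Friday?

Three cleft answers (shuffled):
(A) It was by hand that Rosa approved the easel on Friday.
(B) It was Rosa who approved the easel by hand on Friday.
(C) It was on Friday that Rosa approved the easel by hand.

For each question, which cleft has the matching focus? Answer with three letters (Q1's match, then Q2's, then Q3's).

CAB

Q1 asks about the time; cleft (C) focuses "on Friday", which is the time — so Q1 → C.
Q2 asks about the manner; cleft (A) focuses "by hand", which is the manner — so Q2 → A.
Q3 asks about the subject (agent); cleft (B) focuses "Rosa", which is the subject (agent) — so Q3 → B.
Mapping: Q1→C, Q2→A, Q3→B.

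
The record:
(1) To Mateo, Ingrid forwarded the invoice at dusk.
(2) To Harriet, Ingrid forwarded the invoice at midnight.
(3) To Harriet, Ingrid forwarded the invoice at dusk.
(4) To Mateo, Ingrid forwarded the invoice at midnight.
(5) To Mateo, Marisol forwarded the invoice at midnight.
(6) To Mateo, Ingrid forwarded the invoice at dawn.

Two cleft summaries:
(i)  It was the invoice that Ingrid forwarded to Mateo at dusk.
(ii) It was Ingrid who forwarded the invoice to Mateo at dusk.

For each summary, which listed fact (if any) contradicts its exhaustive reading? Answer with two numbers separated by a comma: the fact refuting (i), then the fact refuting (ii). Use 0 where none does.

Summary (i) focuses "the invoice" (the thing); background same agent, recipient, setting (Ingrid / Mateo / at dusk). No fact matches that background with a different thing, so 0.
Summary (ii) focuses "Ingrid" (the agent); background same thing, recipient, setting (the invoice / Mateo / at dusk). No fact matches that background with a different agent, so 0.

0, 0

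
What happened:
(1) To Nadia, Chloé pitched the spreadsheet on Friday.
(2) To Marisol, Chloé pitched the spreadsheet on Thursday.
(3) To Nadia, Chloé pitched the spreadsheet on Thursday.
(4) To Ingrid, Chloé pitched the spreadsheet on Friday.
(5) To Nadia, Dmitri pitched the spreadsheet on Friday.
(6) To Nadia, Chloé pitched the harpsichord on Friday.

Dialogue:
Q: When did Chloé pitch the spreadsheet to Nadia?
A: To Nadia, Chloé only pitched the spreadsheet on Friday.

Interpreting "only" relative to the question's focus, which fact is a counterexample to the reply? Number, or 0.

Answering "When did ...?" puts focus on the setting — here, "on Friday".
So "only" ranges over settings; the rest (agent = Chloé, thing = the spreadsheet, recipient = Nadia) is presupposed.
Fact (3) shares the background with a different setting (on Thursday) — counterexample.
(Fact (4) would refute a reading with focus on the recipient — but that is not what the question asks.)

3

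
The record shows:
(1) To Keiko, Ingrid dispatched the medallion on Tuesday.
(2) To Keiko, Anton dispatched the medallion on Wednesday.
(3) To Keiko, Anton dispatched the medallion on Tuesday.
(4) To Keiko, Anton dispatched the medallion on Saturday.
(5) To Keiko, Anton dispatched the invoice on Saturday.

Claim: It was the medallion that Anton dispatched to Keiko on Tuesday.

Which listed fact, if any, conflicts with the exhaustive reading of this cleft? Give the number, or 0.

The cleft puts "the medallion" in focus and presupposes the open proposition with same agent, recipient, setting (Anton / Keiko / on Tuesday).
The exhaustive reading says no other thing fits that background.
Every other fact differs from the presupposition on some backgrounded slot, so none challenges the exhaustivity.

0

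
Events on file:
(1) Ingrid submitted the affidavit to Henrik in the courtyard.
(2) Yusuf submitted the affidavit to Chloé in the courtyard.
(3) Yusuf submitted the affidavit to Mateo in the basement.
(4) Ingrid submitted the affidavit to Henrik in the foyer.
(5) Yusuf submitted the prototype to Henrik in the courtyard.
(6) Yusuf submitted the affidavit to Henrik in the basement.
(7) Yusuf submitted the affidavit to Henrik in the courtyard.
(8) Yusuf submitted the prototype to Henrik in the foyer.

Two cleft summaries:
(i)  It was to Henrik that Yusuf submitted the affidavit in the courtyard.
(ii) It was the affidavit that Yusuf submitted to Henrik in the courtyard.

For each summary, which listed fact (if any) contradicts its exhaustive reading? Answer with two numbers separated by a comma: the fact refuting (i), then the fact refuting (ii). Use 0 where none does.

Summary (i) focuses "Henrik" (the recipient); background Yusuf as agent and the affidavit as thing and in the courtyard as setting. Fact (2) matches that background with recipient = Chloé — refutes (i).
Summary (ii) focuses "the affidavit" (the thing); background Yusuf as agent and Henrik as recipient and in the courtyard as setting. Fact (5) matches that background with thing = the prototype — refutes (ii).

2, 5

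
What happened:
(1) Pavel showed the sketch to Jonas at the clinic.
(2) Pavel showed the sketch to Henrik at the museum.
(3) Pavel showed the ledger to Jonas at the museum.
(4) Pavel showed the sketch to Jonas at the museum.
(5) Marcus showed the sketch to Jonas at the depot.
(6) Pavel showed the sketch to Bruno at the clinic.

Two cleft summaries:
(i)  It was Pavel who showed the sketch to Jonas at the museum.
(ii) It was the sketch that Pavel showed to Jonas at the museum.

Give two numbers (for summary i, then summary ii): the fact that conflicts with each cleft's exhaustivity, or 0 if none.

Summary (i) focuses "Pavel" (the agent); background same thing, recipient, setting (the sketch / Jonas / at the museum). No fact matches that background with a different agent, so 0.
Summary (ii) focuses "the sketch" (the thing); background same agent, recipient, setting (Pavel / Jonas / at the museum). Fact (3) matches that background with thing = the ledger — refutes (ii).

0, 3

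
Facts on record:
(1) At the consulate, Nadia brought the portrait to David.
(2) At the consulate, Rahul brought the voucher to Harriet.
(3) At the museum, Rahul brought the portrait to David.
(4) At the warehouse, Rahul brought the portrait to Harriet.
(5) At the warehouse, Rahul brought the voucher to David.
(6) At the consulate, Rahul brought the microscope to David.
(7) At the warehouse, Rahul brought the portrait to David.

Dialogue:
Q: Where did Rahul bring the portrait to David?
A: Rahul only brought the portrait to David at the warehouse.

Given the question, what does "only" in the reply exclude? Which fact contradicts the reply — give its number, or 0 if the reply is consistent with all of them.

The question "Where did ...?" targets the setting, so in the reply the focus falls on "at the warehouse".
"Only" then excludes alternative settings while the background — Rahul as agent and the portrait as thing and David as recipient — is held fixed.
Fact (3) shares the background with a different setting (at the museum) — counterexample.
(Fact (4) would refute a reading with focus on the recipient — but that is not what the question asks.)

3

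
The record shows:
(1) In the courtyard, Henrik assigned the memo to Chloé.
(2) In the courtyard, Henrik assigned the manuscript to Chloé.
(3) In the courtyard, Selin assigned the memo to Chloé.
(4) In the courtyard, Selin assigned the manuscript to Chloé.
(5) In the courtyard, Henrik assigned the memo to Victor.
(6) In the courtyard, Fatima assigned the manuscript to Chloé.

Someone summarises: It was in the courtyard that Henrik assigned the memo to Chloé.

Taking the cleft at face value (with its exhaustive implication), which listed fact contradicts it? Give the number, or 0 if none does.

0

The cleft puts "in the courtyard" in focus and presupposes the open proposition with same agent, thing, recipient (Henrik / the memo / Chloé).
The exhaustive reading says no other setting fits that background.
No listed fact matches the background with a different setting. Exhaustivity holds.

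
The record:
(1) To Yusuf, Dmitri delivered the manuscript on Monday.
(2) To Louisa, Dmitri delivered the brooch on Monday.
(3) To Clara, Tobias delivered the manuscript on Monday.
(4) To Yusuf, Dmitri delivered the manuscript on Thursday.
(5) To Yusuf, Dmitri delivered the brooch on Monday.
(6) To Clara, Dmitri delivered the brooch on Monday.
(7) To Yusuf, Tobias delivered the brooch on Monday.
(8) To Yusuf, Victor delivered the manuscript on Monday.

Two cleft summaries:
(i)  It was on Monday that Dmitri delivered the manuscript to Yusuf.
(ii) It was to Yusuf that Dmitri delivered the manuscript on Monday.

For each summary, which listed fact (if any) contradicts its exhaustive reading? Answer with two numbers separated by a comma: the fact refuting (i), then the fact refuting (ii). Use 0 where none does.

4, 0

(i): focus "on Monday". Looking for same agent, thing, recipient (Dmitri / the manuscript / Yusuf) with some other setting — fact (4) has on Thursday there. Refuted.
(ii): focus "Yusuf". No fact shares same agent, thing, setting (Dmitri / the manuscript / on Monday) with a different recipient. 0.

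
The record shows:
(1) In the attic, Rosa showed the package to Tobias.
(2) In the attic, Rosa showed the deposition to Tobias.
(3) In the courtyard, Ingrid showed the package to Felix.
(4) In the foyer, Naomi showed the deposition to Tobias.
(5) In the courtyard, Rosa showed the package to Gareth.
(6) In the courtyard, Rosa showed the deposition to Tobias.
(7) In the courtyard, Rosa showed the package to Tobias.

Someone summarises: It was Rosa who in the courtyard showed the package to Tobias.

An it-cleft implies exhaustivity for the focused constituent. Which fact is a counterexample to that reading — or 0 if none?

The cleft puts "Rosa" in focus and presupposes the open proposition with thing = the package, recipient = Tobias, setting = in the courtyard.
The exhaustive reading says no other agent fits that background.
No listed fact matches the background with a different agent. Exhaustivity holds.

0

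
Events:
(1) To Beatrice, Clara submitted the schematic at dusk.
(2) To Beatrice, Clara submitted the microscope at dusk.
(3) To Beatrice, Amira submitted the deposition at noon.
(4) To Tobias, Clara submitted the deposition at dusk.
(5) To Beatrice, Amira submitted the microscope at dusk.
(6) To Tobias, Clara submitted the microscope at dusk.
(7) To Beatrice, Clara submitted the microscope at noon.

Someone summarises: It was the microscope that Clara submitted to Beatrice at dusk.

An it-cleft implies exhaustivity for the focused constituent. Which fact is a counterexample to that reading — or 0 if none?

1

The cleft puts "the microscope" in focus and presupposes the open proposition with Clara as agent and Beatrice as recipient and at dusk as setting.
The exhaustive reading says no other thing fits that background.
Fact (1) shares the background but with thing = the schematic; exhaustivity is violated.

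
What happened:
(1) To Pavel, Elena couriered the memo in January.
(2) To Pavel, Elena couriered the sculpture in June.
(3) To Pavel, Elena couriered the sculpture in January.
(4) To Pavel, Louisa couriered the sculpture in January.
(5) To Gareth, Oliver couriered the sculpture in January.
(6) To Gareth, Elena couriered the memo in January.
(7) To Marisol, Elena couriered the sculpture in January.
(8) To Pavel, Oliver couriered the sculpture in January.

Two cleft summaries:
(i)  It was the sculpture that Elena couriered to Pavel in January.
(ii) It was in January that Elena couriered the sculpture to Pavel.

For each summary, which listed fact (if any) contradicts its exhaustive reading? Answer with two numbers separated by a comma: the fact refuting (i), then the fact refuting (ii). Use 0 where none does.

(i): focus "the sculpture". Looking for agent = Elena, recipient = Pavel, setting = in January with some other thing — fact (1) has the memo there. Refuted.
(ii): focus "in January". Looking for agent = Elena, thing = the sculpture, recipient = Pavel with some other setting — fact (2) has in June there. Refuted.

1, 2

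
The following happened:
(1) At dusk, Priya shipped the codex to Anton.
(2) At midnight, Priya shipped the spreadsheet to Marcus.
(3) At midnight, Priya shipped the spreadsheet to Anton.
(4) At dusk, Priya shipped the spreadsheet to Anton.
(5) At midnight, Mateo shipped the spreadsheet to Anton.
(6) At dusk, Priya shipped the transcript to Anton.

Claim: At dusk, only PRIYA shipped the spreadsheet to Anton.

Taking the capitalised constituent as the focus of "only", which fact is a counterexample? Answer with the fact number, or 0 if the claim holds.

The capitals mark "Priya" as focus. So "only" rules out other agents, with the rest (thing = the spreadsheet, recipient = Anton, setting = at dusk) as background.
No fact matches thing = the spreadsheet, recipient = Anton, setting = at dusk with a different agent — every other fact differs on at least one backgrounded slot. So no fact refutes it.

0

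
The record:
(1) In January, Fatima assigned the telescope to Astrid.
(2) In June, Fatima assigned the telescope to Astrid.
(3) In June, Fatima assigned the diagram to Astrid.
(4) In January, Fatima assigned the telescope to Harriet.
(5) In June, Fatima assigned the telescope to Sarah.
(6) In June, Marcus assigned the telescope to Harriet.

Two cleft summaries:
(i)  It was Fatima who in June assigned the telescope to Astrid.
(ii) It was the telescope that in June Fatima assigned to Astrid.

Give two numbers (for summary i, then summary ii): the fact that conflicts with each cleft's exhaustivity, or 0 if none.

0, 3

Summary (i) focuses "Fatima" (the agent); background the telescope as thing and Astrid as recipient and in June as setting. No fact matches that background with a different agent, so 0.
Summary (ii) focuses "the telescope" (the thing); background Fatima as agent and Astrid as recipient and in June as setting. Fact (3) matches that background with thing = the diagram — refutes (ii).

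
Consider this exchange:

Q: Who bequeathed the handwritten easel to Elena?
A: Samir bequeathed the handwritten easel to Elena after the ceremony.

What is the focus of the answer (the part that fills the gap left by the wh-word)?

Samir

The wh-word "who" asks about the subject (agent).
In the answer, "the handwritten easel" and "to Elena" are given — repeated from the question.
"after the ceremony" is also new, but it specifies the time, which is not what the question asks about — so it is not the focus.
The constituent filling the subject (agent) gap is "Samir"; that is the focus.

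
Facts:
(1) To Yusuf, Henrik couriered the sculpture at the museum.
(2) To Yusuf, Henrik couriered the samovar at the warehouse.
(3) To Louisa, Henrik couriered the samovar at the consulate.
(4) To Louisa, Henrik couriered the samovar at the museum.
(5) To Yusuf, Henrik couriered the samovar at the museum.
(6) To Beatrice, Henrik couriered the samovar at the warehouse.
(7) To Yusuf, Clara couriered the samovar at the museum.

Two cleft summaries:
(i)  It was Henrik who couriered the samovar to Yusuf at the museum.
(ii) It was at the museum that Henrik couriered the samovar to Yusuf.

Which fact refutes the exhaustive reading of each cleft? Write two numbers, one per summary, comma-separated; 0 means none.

7, 2

(i): focus "Henrik". Looking for thing = the samovar, recipient = Yusuf, setting = at the museum with some other agent — fact (7) has Clara there. Refuted.
(ii): focus "at the museum". Looking for agent = Henrik, thing = the samovar, recipient = Yusuf with some other setting — fact (2) has at the warehouse there. Refuted.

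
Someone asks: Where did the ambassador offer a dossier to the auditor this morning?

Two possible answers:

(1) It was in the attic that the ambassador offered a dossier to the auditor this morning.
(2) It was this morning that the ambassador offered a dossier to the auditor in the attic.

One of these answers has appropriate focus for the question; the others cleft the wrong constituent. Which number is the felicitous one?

1

The question word "where" targets the location.
Option (1) clefts "in the attic" — that matches what the question asks about.
Option (2) clefts "this morning" — the time, not what was asked.
So the congruent reply is (1).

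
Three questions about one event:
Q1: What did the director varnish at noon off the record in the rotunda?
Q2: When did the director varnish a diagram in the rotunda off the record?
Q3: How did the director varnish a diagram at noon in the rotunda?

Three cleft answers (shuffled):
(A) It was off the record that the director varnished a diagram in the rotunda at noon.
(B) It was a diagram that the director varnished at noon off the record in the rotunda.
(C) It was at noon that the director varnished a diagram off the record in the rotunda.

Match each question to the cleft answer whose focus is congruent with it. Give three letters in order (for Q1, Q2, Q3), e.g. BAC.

Q1 asks about the direct object; cleft (B) focuses "a diagram", which is the direct object — so Q1 → B.
Q2 asks about the time; cleft (C) focuses "at noon", which is the time — so Q2 → C.
Q3 asks about the manner; cleft (A) focuses "off the record", which is the manner — so Q3 → A.
Mapping: Q1→B, Q2→C, Q3→A.

BCA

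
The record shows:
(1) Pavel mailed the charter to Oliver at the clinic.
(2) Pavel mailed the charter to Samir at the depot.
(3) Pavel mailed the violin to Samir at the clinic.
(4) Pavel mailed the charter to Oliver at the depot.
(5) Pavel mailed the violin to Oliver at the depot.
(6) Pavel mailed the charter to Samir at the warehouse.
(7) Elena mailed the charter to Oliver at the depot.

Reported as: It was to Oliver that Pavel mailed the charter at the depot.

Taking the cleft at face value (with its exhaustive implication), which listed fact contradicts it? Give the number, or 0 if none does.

Focus of the cleft: "Oliver" (the recipient). Presupposed background: agent = Pavel, thing = the charter, setting = at the depot.
Exhaustivity: Oliver is the only recipient satisfying that background.
But fact (2) also has agent = Pavel, thing = the charter, setting = at the depot, with recipient = Samir — so the exhaustive reading fails.

2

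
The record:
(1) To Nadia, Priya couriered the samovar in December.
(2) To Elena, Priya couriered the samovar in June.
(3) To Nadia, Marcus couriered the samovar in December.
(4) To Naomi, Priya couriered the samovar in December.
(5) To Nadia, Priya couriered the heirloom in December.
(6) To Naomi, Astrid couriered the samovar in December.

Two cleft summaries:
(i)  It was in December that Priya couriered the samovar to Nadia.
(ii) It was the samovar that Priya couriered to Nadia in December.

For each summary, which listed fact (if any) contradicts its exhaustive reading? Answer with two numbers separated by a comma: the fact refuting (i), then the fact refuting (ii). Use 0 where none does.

(i): focus "in December". No fact shares agent = Priya, thing = the samovar, recipient = Nadia with a different setting. 0.
(ii): focus "the samovar". Looking for agent = Priya, recipient = Nadia, setting = in December with some other thing — fact (5) has the heirloom there. Refuted.

0, 5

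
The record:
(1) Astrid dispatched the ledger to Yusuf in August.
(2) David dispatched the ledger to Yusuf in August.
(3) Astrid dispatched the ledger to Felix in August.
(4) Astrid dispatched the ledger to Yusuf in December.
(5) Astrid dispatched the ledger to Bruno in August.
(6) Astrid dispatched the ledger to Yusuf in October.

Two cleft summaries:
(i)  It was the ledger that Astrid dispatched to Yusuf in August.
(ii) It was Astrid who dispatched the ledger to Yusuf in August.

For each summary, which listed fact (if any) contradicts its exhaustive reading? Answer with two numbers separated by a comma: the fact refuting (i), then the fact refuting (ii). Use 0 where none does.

Summary (i) focuses "the ledger" (the thing); background Astrid as agent and Yusuf as recipient and in August as setting. No fact matches that background with a different thing, so 0.
Summary (ii) focuses "Astrid" (the agent); background the ledger as thing and Yusuf as recipient and in August as setting. Fact (2) matches that background with agent = David — refutes (ii).

0, 2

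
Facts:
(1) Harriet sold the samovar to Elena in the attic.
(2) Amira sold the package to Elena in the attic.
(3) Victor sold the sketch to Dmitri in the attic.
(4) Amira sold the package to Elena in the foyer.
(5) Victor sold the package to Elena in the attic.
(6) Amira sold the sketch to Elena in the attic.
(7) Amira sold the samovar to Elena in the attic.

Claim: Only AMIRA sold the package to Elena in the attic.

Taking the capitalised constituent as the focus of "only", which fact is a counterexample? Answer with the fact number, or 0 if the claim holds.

The capitals mark "Amira" as focus. So "only" rules out other agents, with the rest (same thing, recipient, setting (the package / Elena / in the attic)) as background.
Fact (5) matches on same thing, recipient, setting (the package / Elena / in the attic), but has agent = Victor instead. That refutes the claim.

5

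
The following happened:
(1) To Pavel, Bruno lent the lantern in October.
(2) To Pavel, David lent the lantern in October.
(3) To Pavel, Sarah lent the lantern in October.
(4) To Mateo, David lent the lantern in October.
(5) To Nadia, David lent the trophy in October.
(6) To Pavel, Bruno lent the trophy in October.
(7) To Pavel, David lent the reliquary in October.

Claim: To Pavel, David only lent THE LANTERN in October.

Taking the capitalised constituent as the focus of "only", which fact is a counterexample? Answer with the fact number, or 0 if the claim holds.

7

Focus (in capitals) is "the lantern" — the thing. "Only" excludes alternative things while holding fixed same agent, recipient, setting (David / Pavel / in October).
Fact (7) shares the background but differs in thing (the reliquary) — a counterexample.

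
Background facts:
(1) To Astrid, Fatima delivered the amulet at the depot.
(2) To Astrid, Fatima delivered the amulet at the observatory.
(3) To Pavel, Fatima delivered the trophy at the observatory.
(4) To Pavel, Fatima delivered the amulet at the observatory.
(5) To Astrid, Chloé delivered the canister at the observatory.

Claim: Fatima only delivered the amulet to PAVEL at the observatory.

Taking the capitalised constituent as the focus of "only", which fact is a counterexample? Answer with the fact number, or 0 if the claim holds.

The capitals mark "Pavel" as focus. So "only" rules out other recipients, with the rest (same agent, thing, setting (Fatima / the amulet / at the observatory)) as background.
Fact (2) matches on same agent, thing, setting (Fatima / the amulet / at the observatory), but has recipient = Astrid instead. That refutes the claim.

2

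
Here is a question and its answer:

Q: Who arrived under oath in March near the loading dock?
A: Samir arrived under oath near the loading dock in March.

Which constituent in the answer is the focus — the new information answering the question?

The wh-word "who" asks about the subject (agent).
In the answer, "under oath", "in March" and "near the loading dock" are given — repeated from the question.
The constituent filling the subject (agent) gap is "Samir"; that is the focus and would carry nuclear stress.

Samir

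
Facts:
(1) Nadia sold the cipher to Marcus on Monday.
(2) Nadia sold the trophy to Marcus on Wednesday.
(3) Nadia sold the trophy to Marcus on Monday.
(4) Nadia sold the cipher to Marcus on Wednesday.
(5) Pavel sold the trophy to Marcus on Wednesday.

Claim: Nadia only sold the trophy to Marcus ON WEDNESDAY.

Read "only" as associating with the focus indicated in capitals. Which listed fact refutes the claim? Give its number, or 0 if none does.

3

Focus (in capitals) is "on Wednesday" — the setting. "Only" excludes alternative settings while holding fixed same agent, thing, recipient (Nadia / the trophy / Marcus).
Fact (3) shares the background but differs in setting (on Monday) — a counterexample.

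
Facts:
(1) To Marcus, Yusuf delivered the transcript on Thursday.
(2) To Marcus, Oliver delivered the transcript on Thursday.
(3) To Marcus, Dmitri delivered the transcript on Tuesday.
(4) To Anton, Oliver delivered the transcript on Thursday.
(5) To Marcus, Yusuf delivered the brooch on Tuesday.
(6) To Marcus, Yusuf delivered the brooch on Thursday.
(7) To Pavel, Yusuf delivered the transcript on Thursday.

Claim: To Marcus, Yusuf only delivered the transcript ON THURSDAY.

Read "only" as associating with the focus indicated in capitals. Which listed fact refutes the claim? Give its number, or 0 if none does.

0

The capitals mark "on Thursday" as focus. So "only" rules out other settings, with the rest (same agent, thing, recipient (Yusuf / the transcript / Marcus)) as background.
No fact matches same agent, thing, recipient (Yusuf / the transcript / Marcus) with a different setting — every other fact differs on at least one backgrounded slot. So no fact refutes it.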